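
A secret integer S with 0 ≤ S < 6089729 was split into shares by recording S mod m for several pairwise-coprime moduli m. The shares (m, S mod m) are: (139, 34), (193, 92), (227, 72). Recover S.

2025820

The moduli are pairwise coprime; N = 139·193·227 = 6089729.
N/139 = 43811; 43811 ≡ 26 (mod 139); 26·123 ≡ 1, so inverse 123.
N/193 = 31553; 31553 ≡ 94 (mod 193); 94·154 ≡ 1, so inverse 154.
N/227 = 26827; 26827 ≡ 41 (mod 227); 41·72 ≡ 1, so inverse 72.
S ≡ 34·43811·123 + 92·31553·154 + 72·26827·72 = 769331674.
769331674 mod 6089729 = 2025820.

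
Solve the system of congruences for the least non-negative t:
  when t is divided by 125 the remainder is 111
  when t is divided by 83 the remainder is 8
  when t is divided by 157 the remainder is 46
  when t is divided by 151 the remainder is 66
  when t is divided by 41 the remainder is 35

From t ≡ 111 (mod 125) write t = 111 + 125s. Substituting into t ≡ 8 (mod 83) gives 125s ≡ 63 (mod 83), and since 42⁻¹ ≡ 2 (mod 83), s ≡ 43. Hence t ≡ 111 + 125·43 = 5486 (mod 10375).
From t ≡ 5486 (mod 10375) write t = 5486 + 10375s. Substituting into t ≡ 46 (mod 157) gives 10375s ≡ 55 (mod 157), and since 13⁻¹ ≡ 145 (mod 157), s ≡ 125. Hence t ≡ 5486 + 10375·125 = 1302361 (mod 1628875).
From t ≡ 1302361 (mod 1628875) write t = 1302361 + 1628875s. Substituting into t ≡ 66 (mod 151) gives 1628875s ≡ 80 (mod 151), and since 38⁻¹ ≡ 4 (mod 151), s ≡ 18. Hence t ≡ 1302361 + 1628875·18 = 30622111 (mod 245960125).
From t ≡ 30622111 (mod 245960125) write t = 30622111 + 245960125s. Substituting into t ≡ 35 (mod 41) gives 245960125s ≡ 4 (mod 41), and since 18⁻¹ ≡ 16 (mod 41), s ≡ 23. Hence t ≡ 30622111 + 245960125·23 = 5687704986 (mod 10084365125).

5687704986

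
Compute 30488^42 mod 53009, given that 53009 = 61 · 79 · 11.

6341

Mod 61: 30488 ≡ 49; 49^42 ≡ 58 (mod 61).
Mod 79: 30488 ≡ 73; 73^42 ≡ 21 (mod 79).
Mod 11: 30488 ≡ 7; by Fermat, exponent reduces to 42 mod 10 = 2; 7^2 ≡ 5 (mod 11).
Combine by CRT: x ≡ 58 (mod 61), x ≡ 21 (mod 79), x ≡ 5 (mod 11) ⇒ x ≡ 6341 (mod 53009).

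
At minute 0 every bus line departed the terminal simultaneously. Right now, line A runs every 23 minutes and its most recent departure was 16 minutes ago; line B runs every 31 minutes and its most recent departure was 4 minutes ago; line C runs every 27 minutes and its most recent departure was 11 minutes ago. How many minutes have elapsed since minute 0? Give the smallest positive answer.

13241

Combine the congruences pairwise.
From t ≡ 16 (mod 23) write t = 16 + 23s. Substituting into t ≡ 4 (mod 31) gives 23s ≡ 19 (mod 31), and since 23⁻¹ ≡ 27 (mod 31), s ≡ 17. Hence t ≡ 16 + 23·17 = 407 (mod 713).
From t ≡ 407 (mod 713) write t = 407 + 713s. Substituting into t ≡ 11 (mod 27) gives 713s ≡ 9 (mod 27), and since 11⁻¹ ≡ 5 (mod 27), s ≡ 18. Hence t ≡ 407 + 713·18 = 13241 (mod 19251).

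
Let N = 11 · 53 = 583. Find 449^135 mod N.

375

Mod 11: 449 ≡ 9; by Fermat, exponent reduces to 135 mod 10 = 5; 9^5 ≡ 1 (mod 11).
Mod 53: 449 ≡ 25; by Fermat, exponent reduces to 135 mod 52 = 31; 25^31 ≡ 4 (mod 53).
Combine by CRT: x ≡ 1 (mod 11), x ≡ 4 (mod 53) ⇒ x ≡ 375 (mod 583).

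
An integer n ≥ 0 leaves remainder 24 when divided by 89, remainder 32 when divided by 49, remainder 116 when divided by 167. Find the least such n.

546039

The moduli are pairwise coprime; M = 89·49·167 = 728287.
M/89 = 8183; 8183 ≡ 84 (mod 89); 84·71 ≡ 1, so inverse 71.
M/49 = 14863; 14863 ≡ 16 (mod 49); 16·46 ≡ 1, so inverse 46.
M/167 = 4361; 4361 ≡ 19 (mod 167); 19·44 ≡ 1, so inverse 44.
n ≡ 24·8183·71 + 32·14863·46 + 116·4361·44 = 58080712.
58080712 mod 728287 = 546039.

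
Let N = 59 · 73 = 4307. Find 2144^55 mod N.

3331

Mod 59: 2144 ≡ 20; 20^55 ≡ 27 (mod 59).
Mod 73: 2144 ≡ 27; 27^55 ≡ 46 (mod 73).
Combine by CRT: x ≡ 27 (mod 59), x ≡ 46 (mod 73) ⇒ x ≡ 3331 (mod 4307).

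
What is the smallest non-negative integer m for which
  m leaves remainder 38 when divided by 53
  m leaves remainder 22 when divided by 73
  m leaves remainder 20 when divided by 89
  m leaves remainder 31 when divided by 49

The moduli are pairwise coprime; N = 53·73·89·49 = 16872709.
N/53 = 318353; 318353 ≡ 35 (mod 53); 35·50 ≡ 1, so inverse 50.
N/73 = 231133; 231133 ≡ 15 (mod 73); 15·39 ≡ 1, so inverse 39.
N/89 = 189581; 189581 ≡ 11 (mod 89); 11·81 ≡ 1, so inverse 81.
N/49 = 344341; 344341 ≡ 18 (mod 49); 18·30 ≡ 1, so inverse 30.
m ≡ 38·318353·50 + 22·231133·39 + 20·189581·81 + 31·344341·30 = 1430541164.
1430541164 mod 16872709 = 13233608.

13233608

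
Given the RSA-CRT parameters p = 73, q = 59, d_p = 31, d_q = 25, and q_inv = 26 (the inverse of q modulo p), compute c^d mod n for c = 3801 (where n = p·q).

m₁ = c^(d_p) mod p: c ≡ 5 (mod 73), and 5^31 mod 73 = 47.
m₂ = c^(d_q) mod q: c ≡ 25 (mod 59), and 25^25 mod 59 = 21.
h = q_inv·(m₁ − m₂) mod p = 26·(47 − 21) mod 73 = 19.
m = m₂ + h·q = 21 + 19·59 = 1142.

1142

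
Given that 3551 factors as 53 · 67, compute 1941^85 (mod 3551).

657

Mod 53: 1941 ≡ 33; by Fermat, exponent reduces to 85 mod 52 = 33; 33^33 ≡ 21 (mod 53).
Mod 67: 1941 ≡ 65; by Fermat, exponent reduces to 85 mod 66 = 19; 65^19 ≡ 54 (mod 67).
Combine by CRT: x ≡ 21 (mod 53), x ≡ 54 (mod 67) ⇒ x ≡ 657 (mod 3551).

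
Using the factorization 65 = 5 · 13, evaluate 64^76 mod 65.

Mod 5: 64 ≡ 4; since 4 | 76, by Fermat 4^76 ≡ 1 (mod 5).
Mod 13: 64 ≡ 12; by Fermat, exponent reduces to 76 mod 12 = 4; 12^4 ≡ 1 (mod 13).
Combine by CRT: x ≡ 1 (mod 5), x ≡ 1 (mod 13) ⇒ x ≡ 1 (mod 65).

1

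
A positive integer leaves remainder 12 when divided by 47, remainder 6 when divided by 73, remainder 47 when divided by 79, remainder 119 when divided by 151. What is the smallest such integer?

Combine the congruences pairwise.
From t ≡ 12 (mod 47) write t = 12 + 47s. Substituting into t ≡ 6 (mod 73) gives 47s ≡ 67 (mod 73), and since 47⁻¹ ≡ 14 (mod 73), s ≡ 62. Hence t ≡ 12 + 47·62 = 2926 (mod 3431).
From t ≡ 2926 (mod 3431) write t = 2926 + 3431s. Substituting into t ≡ 47 (mod 79) gives 3431s ≡ 44 (mod 79), and since 34⁻¹ ≡ 7 (mod 79), s ≡ 71. Hence t ≡ 2926 + 3431·71 = 246527 (mod 271049).
From t ≡ 246527 (mod 271049) write t = 246527 + 271049s. Substituting into t ≡ 119 (mod 151) gives 271049s ≡ 24 (mod 151), and since 4⁻¹ ≡ 38 (mod 151), s ≡ 6. Hence t ≡ 246527 + 271049·6 = 1872821 (mod 40928399).

1872821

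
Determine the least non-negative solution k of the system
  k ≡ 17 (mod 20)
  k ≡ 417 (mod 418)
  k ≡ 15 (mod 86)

gcd(20, 418) = 2 and 2 | (417 − 17), so the pair is consistent; merging gives k ≡ 417 (mod 4180), where 4180 = lcm(20, 418).
gcd(4180, 86) = 2 and 2 | (15 − 417), so the pair is consistent; merging gives k ≡ 113277 (mod 179740), where 179740 = lcm(4180, 86).
The solution is unique modulo lcm(20, 418, 86) = 179740.

113277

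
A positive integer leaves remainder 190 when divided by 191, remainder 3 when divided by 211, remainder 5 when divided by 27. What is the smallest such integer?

The moduli are pairwise coprime; N = 191·211·27 = 1088127.
N/191 = 5697; 5697 ≡ 158 (mod 191); 158·81 ≡ 1, so inverse 81.
N/211 = 5157; 5157 ≡ 93 (mod 211); 93·59 ≡ 1, so inverse 59.
N/27 = 40301; 40301 ≡ 17 (mod 27); 17·8 ≡ 1, so inverse 8.
t ≡ 190·5697·81 + 3·5157·59 + 5·40301·8 = 90201659.
90201659 mod 1088127 = 975245.

975245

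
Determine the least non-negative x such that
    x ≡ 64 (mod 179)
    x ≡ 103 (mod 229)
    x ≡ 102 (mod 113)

Combine the congruences pairwise.
From x ≡ 64 (mod 179) write x = 64 + 179t. Substituting into x ≡ 103 (mod 229) gives 179t ≡ 39 (mod 229), and since 179⁻¹ ≡ 87 (mod 229), t ≡ 187. Hence x ≡ 64 + 179·187 = 33537 (mod 40991).
From x ≡ 33537 (mod 40991) write x = 33537 + 40991t. Substituting into x ≡ 102 (mod 113) gives 40991t ≡ 13 (mod 113), and since 85⁻¹ ≡ 4 (mod 113), t ≡ 52. Hence x ≡ 33537 + 40991·52 = 2165069 (mod 4631983).

2165069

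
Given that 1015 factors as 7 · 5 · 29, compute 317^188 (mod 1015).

Mod 7: 317 ≡ 2; by Fermat, exponent reduces to 188 mod 6 = 2; 2^2 ≡ 4 (mod 7).
Mod 5: 317 ≡ 2; since 4 | 188, by Fermat 2^188 ≡ 1 (mod 5).
Mod 29: 317 ≡ 27; by Fermat, exponent reduces to 188 mod 28 = 20; 27^20 ≡ 23 (mod 29).
Combine by CRT: x ≡ 4 (mod 7), x ≡ 1 (mod 5), x ≡ 23 (mod 29) ⇒ x ≡ 81 (mod 1015).

81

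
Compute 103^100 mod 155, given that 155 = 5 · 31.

36

Mod 5: 103 ≡ 3; since 4 | 100, by Fermat 3^100 ≡ 1 (mod 5).
Mod 31: 103 ≡ 10; by Fermat, exponent reduces to 100 mod 30 = 10; 10^10 ≡ 5 (mod 31).
Combine by CRT: x ≡ 1 (mod 5), x ≡ 5 (mod 31) ⇒ x ≡ 36 (mod 155).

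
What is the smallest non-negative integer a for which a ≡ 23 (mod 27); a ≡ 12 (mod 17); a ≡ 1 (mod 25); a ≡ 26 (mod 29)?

Combine the congruences pairwise.
From a ≡ 23 (mod 27) write a = 23 + 27t. Substituting into a ≡ 12 (mod 17) gives 27t ≡ 6 (mod 17), and since 10⁻¹ ≡ 12 (mod 17), t ≡ 4. Hence a ≡ 23 + 27·4 = 131 (mod 459).
From a ≡ 131 (mod 459) write a = 131 + 459t. Substituting into a ≡ 1 (mod 25) gives 459t ≡ 20 (mod 25), and since 9⁻¹ ≡ 14 (mod 25), t ≡ 5. Hence a ≡ 131 + 459·5 = 2426 (mod 11475).
From a ≡ 2426 (mod 11475) write a = 2426 + 11475t. Substituting into a ≡ 26 (mod 29) gives 11475t ≡ 7 (mod 29), and since 20⁻¹ ≡ 16 (mod 29), t ≡ 25. Hence a ≡ 2426 + 11475·25 = 289301 (mod 332775).

289301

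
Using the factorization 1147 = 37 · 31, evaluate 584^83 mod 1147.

874

Mod 37: 584 ≡ 29; by Fermat, exponent reduces to 83 mod 36 = 11; 29^11 ≡ 23 (mod 37).
Mod 31: 584 ≡ 26; by Fermat, exponent reduces to 83 mod 30 = 23; 26^23 ≡ 6 (mod 31).
Combine by CRT: x ≡ 23 (mod 37), x ≡ 6 (mod 31) ⇒ x ≡ 874 (mod 1147).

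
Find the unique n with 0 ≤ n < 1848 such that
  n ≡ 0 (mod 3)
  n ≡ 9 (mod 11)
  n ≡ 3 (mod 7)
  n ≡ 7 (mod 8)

1263

The moduli are pairwise coprime; M = 3·11·7·8 = 1848.
M/3 = 616; 616 ≡ 1 (mod 3), inverse 1.
M/11 = 168; 168 ≡ 3 (mod 11); 3·4 ≡ 1, so inverse 4.
M/7 = 264; 264 ≡ 5 (mod 7); 5·3 ≡ 1, so inverse 3.
M/8 = 231; 231 ≡ 7 (mod 8); 7·7 ≡ 1, so inverse 7.
n ≡ 0·616·1 + 9·168·4 + 3·264·3 + 7·231·7 = 19743.
19743 mod 1848 = 1263.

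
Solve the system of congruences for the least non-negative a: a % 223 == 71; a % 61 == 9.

Combine the congruences pairwise.
From a ≡ 71 (mod 223) write a = 71 + 223t. Substituting into a ≡ 9 (mod 61) gives 223t ≡ 60 (mod 61), and since 40⁻¹ ≡ 29 (mod 61), t ≡ 32. Hence a ≡ 71 + 223·32 = 7207 (mod 13603).

7207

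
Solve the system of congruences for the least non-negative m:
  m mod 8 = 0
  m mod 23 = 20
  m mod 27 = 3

Combine the congruences pairwise.
From m ≡ 0 (mod 8) write m = 0 + 8t. Substituting into m ≡ 20 (mod 23) gives 8t ≡ 20 (mod 23), and since 8⁻¹ ≡ 3 (mod 23), t ≡ 14. Hence m ≡ 0 + 8·14 = 112 (mod 184).
From m ≡ 112 (mod 184) write m = 112 + 184t. Substituting into m ≡ 3 (mod 27) gives 184t ≡ 26 (mod 27), and since 22⁻¹ ≡ 16 (mod 27), t ≡ 11. Hence m ≡ 112 + 184·11 = 2136 (mod 4968).

2136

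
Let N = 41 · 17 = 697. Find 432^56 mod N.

Mod 41: 432 ≡ 22; by Fermat, exponent reduces to 56 mod 40 = 16; 22^16 ≡ 16 (mod 41).
Mod 17: 432 ≡ 7; by Fermat, exponent reduces to 56 mod 16 = 8; 7^8 ≡ 16 (mod 17).
Combine by CRT: x ≡ 16 (mod 41), x ≡ 16 (mod 17) ⇒ x ≡ 16 (mod 697).

16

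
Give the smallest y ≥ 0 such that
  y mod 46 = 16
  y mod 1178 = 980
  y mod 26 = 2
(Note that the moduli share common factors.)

304904

gcd(46, 1178) = 2 and 2 | (980 − 16), so the pair is consistent; merging gives y ≡ 6870 (mod 27094), where 27094 = lcm(46, 1178).
gcd(27094, 26) = 2 and 2 | (2 − 6870), so the pair is consistent; merging gives y ≡ 304904 (mod 352222), where 352222 = lcm(27094, 26).
The solution is unique modulo lcm(46, 1178, 26) = 352222.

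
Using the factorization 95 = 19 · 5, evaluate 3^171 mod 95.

37

Mod 19: 3 ≡ 3; by Fermat, exponent reduces to 171 mod 18 = 9; 3^9 ≡ 18 (mod 19).
Mod 5: 3 ≡ 3; by Fermat, exponent reduces to 171 mod 4 = 3; 3^3 ≡ 2 (mod 5).
Combine by CRT: x ≡ 18 (mod 19), x ≡ 2 (mod 5) ⇒ x ≡ 37 (mod 95).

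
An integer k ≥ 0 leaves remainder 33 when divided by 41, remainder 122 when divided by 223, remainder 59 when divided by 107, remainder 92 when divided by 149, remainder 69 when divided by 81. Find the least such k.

9242103552

The moduli are pairwise coprime; N = 41·223·107·149·81 = 11807114769.
N/41 = 287978409; 287978409 ≡ 26 (mod 41); 26·30 ≡ 1, so inverse 30.
N/223 = 52946703; 52946703 ≡ 36 (mod 223); 36·31 ≡ 1, so inverse 31.
N/107 = 110346867; 110346867 ≡ 14 (mod 107); 14·23 ≡ 1, so inverse 23.
N/149 = 79242381; 79242381 ≡ 9 (mod 149); 9·116 ≡ 1, so inverse 116.
N/81 = 145766849; 145766849 ≡ 59 (mod 81); 59·11 ≡ 1, so inverse 11.
k ≡ 33·287978409·30 + 122·52946703·31 + 59·110346867·23 + 92·79242381·116 + 69·145766849·11 = 1591395482598.
1591395482598 mod 11807114769 = 9242103552.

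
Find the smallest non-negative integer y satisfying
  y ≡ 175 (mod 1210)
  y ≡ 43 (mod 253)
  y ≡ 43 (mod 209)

gcd(1210, 253) = 11 and 11 | (43 − 175), so the pair is consistent; merging gives y ≡ 8645 (mod 27830), where 27830 = lcm(1210, 253).
gcd(27830, 209) = 11 and 11 | (43 − 8645), so the pair is consistent; merging gives y ≡ 509585 (mod 528770), where 528770 = lcm(27830, 209).
The solution is unique modulo lcm(1210, 253, 209) = 528770.

509585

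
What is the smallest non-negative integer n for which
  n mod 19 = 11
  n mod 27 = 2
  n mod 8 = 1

353

From n ≡ 11 (mod 19) write n = 11 + 19t. Substituting into n ≡ 2 (mod 27) gives 19t ≡ 18 (mod 27), and since 19⁻¹ ≡ 10 (mod 27), t ≡ 18. Hence n ≡ 11 + 19·18 = 353 (mod 513).
From n ≡ 353 (mod 513) write n = 353 + 513t. Substituting into n ≡ 1 (mod 8) gives 513t ≡ 0 (mod 8), and since 1⁻¹ ≡ 1 (mod 8), t ≡ 0. Hence n ≡ 353 + 513·0 = 353 (mod 4104).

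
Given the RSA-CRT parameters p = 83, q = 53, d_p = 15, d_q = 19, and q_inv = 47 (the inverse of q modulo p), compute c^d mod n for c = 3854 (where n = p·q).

m₁ = c^(d_p) mod p: c ≡ 36 (mod 83), and 36^15 mod 83 = 68.
m₂ = c^(d_q) mod q: c ≡ 38 (mod 53), and 38^19 mod 53 = 29.
h = q_inv·(m₁ − m₂) mod p = 47·(68 − 29) mod 83 = 7.
m = m₂ + h·q = 29 + 7·53 = 400.

400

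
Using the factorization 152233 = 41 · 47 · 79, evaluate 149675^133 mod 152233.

61504

Mod 41: 149675 ≡ 25; by Fermat, exponent reduces to 133 mod 40 = 13; 25^13 ≡ 4 (mod 41).
Mod 47: 149675 ≡ 27; by Fermat, exponent reduces to 133 mod 46 = 41; 27^41 ≡ 28 (mod 47).
Mod 79: 149675 ≡ 49; by Fermat, exponent reduces to 133 mod 78 = 55; 49^55 ≡ 42 (mod 79).
Combine by CRT: x ≡ 4 (mod 41), x ≡ 28 (mod 47), x ≡ 42 (mod 79) ⇒ x ≡ 61504 (mod 152233).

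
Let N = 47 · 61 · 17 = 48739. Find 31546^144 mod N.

16321

Mod 47: 31546 ≡ 9; by Fermat, exponent reduces to 144 mod 46 = 6; 9^6 ≡ 12 (mod 47).
Mod 61: 31546 ≡ 9; by Fermat, exponent reduces to 144 mod 60 = 24; 9^24 ≡ 34 (mod 61).
Mod 17: 31546 ≡ 11; since 16 | 144, by Fermat 11^144 ≡ 1 (mod 17).
Combine by CRT: x ≡ 12 (mod 47), x ≡ 34 (mod 61), x ≡ 1 (mod 17) ⇒ x ≡ 16321 (mod 48739).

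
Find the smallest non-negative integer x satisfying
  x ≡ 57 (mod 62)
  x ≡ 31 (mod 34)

gcd(62, 34) = 2 and 2 | (31 − 57), so the pair is consistent; merging gives x ≡ 677 (mod 1054), where 1054 = lcm(62, 34).
The solution is unique modulo lcm(62, 34) = 1054.

677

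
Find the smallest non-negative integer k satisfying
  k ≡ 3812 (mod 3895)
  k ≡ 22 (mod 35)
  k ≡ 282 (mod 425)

Combine the congruences pairwise.
gcd(3895, 35) = 5 and 5 | (22 − 3812), so the pair is consistent; merging gives k ≡ 27182 (mod 27265), where 27265 = lcm(3895, 35).
gcd(27265, 425) = 5 and 5 | (282 − 27182), so the pair is consistent; merging gives k ≡ 1935732 (mod 2317525), where 2317525 = lcm(27265, 425).
The solution is unique modulo lcm(3895, 35, 425) = 2317525.

1935732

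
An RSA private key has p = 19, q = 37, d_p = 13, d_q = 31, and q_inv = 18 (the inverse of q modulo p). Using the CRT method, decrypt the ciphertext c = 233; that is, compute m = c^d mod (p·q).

492

m₁ = c^(d_p) mod p: c ≡ 5 (mod 19), and 5^13 mod 19 = 17.
m₂ = c^(d_q) mod q: c ≡ 11 (mod 37), and 11^31 mod 37 = 11.
h = q_inv·(m₁ − m₂) mod p = 18·(17 − 11) mod 19 = 13.
m = m₂ + h·q = 11 + 13·37 = 492.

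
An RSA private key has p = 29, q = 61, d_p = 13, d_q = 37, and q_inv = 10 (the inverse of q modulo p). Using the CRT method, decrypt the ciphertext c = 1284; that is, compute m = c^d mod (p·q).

m₁ = c^(d_p) mod p: c ≡ 8 (mod 29), and 8^13 mod 29 = 18.
m₂ = c^(d_q) mod q: c ≡ 3 (mod 61), and 3^37 mod 61 = 52.
h = q_inv·(m₁ − m₂) mod p = 10·(18 − 52) mod 29 = 8.
m = m₂ + h·q = 52 + 8·61 = 540.

540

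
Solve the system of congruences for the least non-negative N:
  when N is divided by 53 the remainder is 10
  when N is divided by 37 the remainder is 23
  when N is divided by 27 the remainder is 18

22482

From N ≡ 10 (mod 53) write N = 10 + 53t. Substituting into N ≡ 23 (mod 37) gives 53t ≡ 13 (mod 37), and since 16⁻¹ ≡ 7 (mod 37), t ≡ 17. Hence N ≡ 10 + 53·17 = 911 (mod 1961).
From N ≡ 911 (mod 1961) write N = 911 + 1961t. Substituting into N ≡ 18 (mod 27) gives 1961t ≡ 25 (mod 27), and since 17⁻¹ ≡ 8 (mod 27), t ≡ 11. Hence N ≡ 911 + 1961·11 = 22482 (mod 52947).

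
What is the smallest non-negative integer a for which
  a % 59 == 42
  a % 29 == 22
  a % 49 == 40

39926

The moduli are pairwise coprime; N = 59·29·49 = 83839.
N/59 = 1421; 1421 ≡ 5 (mod 59); 5·12 ≡ 1, so inverse 12.
N/29 = 2891; 2891 ≡ 20 (mod 29); 20·16 ≡ 1, so inverse 16.
N/49 = 1711; 1711 ≡ 45 (mod 49); 45·12 ≡ 1, so inverse 12.
a ≡ 42·1421·12 + 22·2891·16 + 40·1711·12 = 2555096.
2555096 mod 83839 = 39926.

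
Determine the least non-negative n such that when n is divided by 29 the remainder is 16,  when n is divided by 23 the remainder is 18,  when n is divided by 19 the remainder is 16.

11587

From n ≡ 16 (mod 29) write n = 16 + 29t. Substituting into n ≡ 18 (mod 23) gives 29t ≡ 2 (mod 23), and since 6⁻¹ ≡ 4 (mod 23), t ≡ 8. Hence n ≡ 16 + 29·8 = 248 (mod 667).
From n ≡ 248 (mod 667) write n = 248 + 667t. Substituting into n ≡ 16 (mod 19) gives 667t ≡ 15 (mod 19), and since 2⁻¹ ≡ 10 (mod 19), t ≡ 17. Hence n ≡ 248 + 667·17 = 11587 (mod 12673).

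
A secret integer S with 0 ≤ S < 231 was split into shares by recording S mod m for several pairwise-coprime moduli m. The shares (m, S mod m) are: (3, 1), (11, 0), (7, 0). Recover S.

The moduli are pairwise coprime; N = 3·11·7 = 231.
N/3 = 77; 77 ≡ 2 (mod 3); 2·2 ≡ 1, so inverse 2.
N/11 = 21; 21 ≡ 10 (mod 11); 10·10 ≡ 1, so inverse 10.
N/7 = 33; 33 ≡ 5 (mod 7); 5·3 ≡ 1, so inverse 3.
S ≡ 1·77·2 + 0·21·10 + 0·33·3 = 154.
154 mod 231 = 154.

154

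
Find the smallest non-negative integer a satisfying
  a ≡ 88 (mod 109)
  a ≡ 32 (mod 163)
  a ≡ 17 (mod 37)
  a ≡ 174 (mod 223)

The moduli are pairwise coprime; N = 109·163·37·223 = 146595517.
N/109 = 1344913; 1344913 ≡ 71 (mod 109); 71·43 ≡ 1, so inverse 43.
N/163 = 899359; 899359 ≡ 88 (mod 163); 88·113 ≡ 1, so inverse 113.
N/37 = 3962041; 3962041 ≡ 7 (mod 37); 7·16 ≡ 1, so inverse 16.
N/223 = 657379; 657379 ≡ 198 (mod 223); 198·107 ≡ 1, so inverse 107.
a ≡ 88·1344913·43 + 32·899359·113 + 17·3962041·16 + 174·657379·107 = 21657990310.
21657990310 mod 146595517 = 108449311.

108449311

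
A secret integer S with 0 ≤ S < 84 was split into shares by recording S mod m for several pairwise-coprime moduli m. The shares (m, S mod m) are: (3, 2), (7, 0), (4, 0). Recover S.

The moduli are pairwise coprime; N = 3·7·4 = 84.
N/3 = 28; 28 ≡ 1 (mod 3), inverse 1.
N/7 = 12; 12 ≡ 5 (mod 7); 5·3 ≡ 1, so inverse 3.
N/4 = 21; 21 ≡ 1 (mod 4), inverse 1.
S ≡ 2·28·1 + 0·12·3 + 0·21·1 = 56.
56 mod 84 = 56.

56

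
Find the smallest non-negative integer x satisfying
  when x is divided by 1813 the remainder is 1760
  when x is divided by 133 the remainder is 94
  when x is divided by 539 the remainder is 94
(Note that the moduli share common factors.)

Combine the congruences pairwise.
gcd(1813, 133) = 7 and 7 | (94 − 1760), so the pair is consistent; merging gives x ≡ 28955 (mod 34447), where 34447 = lcm(1813, 133).
gcd(34447, 539) = 49 and 49 | (94 − 28955), so the pair is consistent; merging gives x ≡ 235637 (mod 378917), where 378917 = lcm(34447, 539).
The solution is unique modulo lcm(1813, 133, 539) = 378917.

235637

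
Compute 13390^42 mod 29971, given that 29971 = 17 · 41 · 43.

2667

Mod 17: 13390 ≡ 11; by Fermat, exponent reduces to 42 mod 16 = 10; 11^10 ≡ 15 (mod 17).
Mod 41: 13390 ≡ 24; by Fermat, exponent reduces to 42 mod 40 = 2; 24^2 ≡ 2 (mod 41).
Mod 43: 13390 ≡ 17; since 42 | 42, by Fermat 17^42 ≡ 1 (mod 43).
Combine by CRT: x ≡ 15 (mod 17), x ≡ 2 (mod 41), x ≡ 1 (mod 43) ⇒ x ≡ 2667 (mod 29971).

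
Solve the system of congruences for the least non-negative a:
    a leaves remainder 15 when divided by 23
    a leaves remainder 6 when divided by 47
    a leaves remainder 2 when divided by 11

Combine the congruences pairwise.
From a ≡ 15 (mod 23) write a = 15 + 23t. Substituting into a ≡ 6 (mod 47) gives 23t ≡ 38 (mod 47), and since 23⁻¹ ≡ 45 (mod 47), t ≡ 18. Hence a ≡ 15 + 23·18 = 429 (mod 1081).
From a ≡ 429 (mod 1081) write a = 429 + 1081t. Substituting into a ≡ 2 (mod 11) gives 1081t ≡ 2 (mod 11), and since 3⁻¹ ≡ 4 (mod 11), t ≡ 8. Hence a ≡ 429 + 1081·8 = 9077 (mod 11891).

9077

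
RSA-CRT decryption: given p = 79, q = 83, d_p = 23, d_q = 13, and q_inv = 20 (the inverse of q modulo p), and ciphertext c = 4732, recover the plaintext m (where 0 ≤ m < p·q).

3819

m₁ = c^(d_p) mod p: c ≡ 71 (mod 79), and 71^23 mod 79 = 27.
m₂ = c^(d_q) mod q: c ≡ 1 (mod 83), and 1^13 mod 83 = 1.
h = q_inv·(m₁ − m₂) mod p = 20·(27 − 1) mod 79 = 46.
m = m₂ + h·q = 1 + 46·83 = 3819.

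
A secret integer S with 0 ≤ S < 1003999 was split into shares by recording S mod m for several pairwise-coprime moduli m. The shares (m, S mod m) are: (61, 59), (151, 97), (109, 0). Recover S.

369292

From S ≡ 59 (mod 61) write S = 59 + 61t. Substituting into S ≡ 97 (mod 151) gives 61t ≡ 38 (mod 151), and since 61⁻¹ ≡ 52 (mod 151), t ≡ 13. Hence S ≡ 59 + 61·13 = 852 (mod 9211).
From S ≡ 852 (mod 9211) write S = 852 + 9211t. Substituting into S ≡ 0 (mod 109) gives 9211t ≡ 20 (mod 109), and since 55⁻¹ ≡ 2 (mod 109), t ≡ 40. Hence S ≡ 852 + 9211·40 = 369292 (mod 1003999).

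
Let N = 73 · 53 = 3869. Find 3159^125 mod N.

214

Mod 73: 3159 ≡ 20; by Fermat, exponent reduces to 125 mod 72 = 53; 20^53 ≡ 68 (mod 73).
Mod 53: 3159 ≡ 32; by Fermat, exponent reduces to 125 mod 52 = 21; 32^21 ≡ 2 (mod 53).
Combine by CRT: x ≡ 68 (mod 73), x ≡ 2 (mod 53) ⇒ x ≡ 214 (mod 3869).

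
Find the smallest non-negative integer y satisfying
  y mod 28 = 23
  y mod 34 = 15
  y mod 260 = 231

Combine the congruences pairwise.
gcd(28, 34) = 2 and 2 | (15 − 23), so the pair is consistent; merging gives y ≡ 219 (mod 476), where 476 = lcm(28, 34).
gcd(476, 260) = 4 and 4 | (231 − 219), so the pair is consistent; merging gives y ≡ 22591 (mod 30940), where 30940 = lcm(476, 260).
The solution is unique modulo lcm(28, 34, 260) = 30940.

22591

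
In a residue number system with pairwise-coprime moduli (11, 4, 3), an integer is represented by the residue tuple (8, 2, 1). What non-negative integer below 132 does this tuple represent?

The moduli are pairwise coprime; N = 11·4·3 = 132.
N/11 = 12; 12 ≡ 1 (mod 11), inverse 1.
N/4 = 33; 33 ≡ 1 (mod 4), inverse 1.
N/3 = 44; 44 ≡ 2 (mod 3); 2·2 ≡ 1, so inverse 2.
x ≡ 8·12·1 + 2·33·1 + 1·44·2 = 250.
250 mod 132 = 118.

118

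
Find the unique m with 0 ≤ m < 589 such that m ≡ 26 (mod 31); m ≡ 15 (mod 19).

243

Combine the congruences pairwise.
From m ≡ 26 (mod 31) write m = 26 + 31t. Substituting into m ≡ 15 (mod 19) gives 31t ≡ 8 (mod 19), and since 12⁻¹ ≡ 8 (mod 19), t ≡ 7. Hence m ≡ 26 + 31·7 = 243 (mod 589).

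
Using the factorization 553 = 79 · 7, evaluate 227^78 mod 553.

Mod 79: 227 ≡ 69; since 78 | 78, by Fermat 69^78 ≡ 1 (mod 79).
Mod 7: 227 ≡ 3; since 6 | 78, by Fermat 3^78 ≡ 1 (mod 7).
Combine by CRT: x ≡ 1 (mod 79), x ≡ 1 (mod 7) ⇒ x ≡ 1 (mod 553).

1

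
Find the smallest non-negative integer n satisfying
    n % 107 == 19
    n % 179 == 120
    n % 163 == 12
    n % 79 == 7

127713935

The moduli are pairwise coprime; M = 107·179·163·79 = 246633181.
M/107 = 2304983; 2304983 ≡ 96 (mod 107); 96·68 ≡ 1, so inverse 68.
M/179 = 1377839; 1377839 ≡ 76 (mod 179); 76·106 ≡ 1, so inverse 106.
M/163 = 1513087; 1513087 ≡ 121 (mod 163); 121·97 ≡ 1, so inverse 97.
M/79 = 3121939; 3121939 ≡ 17 (mod 79); 17·14 ≡ 1, so inverse 14.
n ≡ 19·2304983·68 + 120·1377839·106 + 12·1513087·97 + 7·3121939·14 = 22571333406.
22571333406 mod 246633181 = 127713935.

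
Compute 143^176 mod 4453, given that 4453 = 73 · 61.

Mod 73: 143 ≡ 70; by Fermat, exponent reduces to 176 mod 72 = 32; 70^32 ≡ 64 (mod 73).
Mod 61: 143 ≡ 21; by Fermat, exponent reduces to 176 mod 60 = 56; 21^56 ≡ 47 (mod 61).
Combine by CRT: x ≡ 64 (mod 73), x ≡ 47 (mod 61) ⇒ x ≡ 1816 (mod 4453).

1816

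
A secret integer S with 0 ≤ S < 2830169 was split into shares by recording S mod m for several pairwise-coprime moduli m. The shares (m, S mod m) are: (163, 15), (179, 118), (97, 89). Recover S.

From S ≡ 15 (mod 163) write S = 15 + 163t. Substituting into S ≡ 118 (mod 179) gives 163t ≡ 103 (mod 179), and since 163⁻¹ ≡ 123 (mod 179), t ≡ 139. Hence S ≡ 15 + 163·139 = 22672 (mod 29177).
From S ≡ 22672 (mod 29177) write S = 22672 + 29177t. Substituting into S ≡ 89 (mod 97) gives 29177t ≡ 18 (mod 97), and since 77⁻¹ ≡ 63 (mod 97), t ≡ 67. Hence S ≡ 22672 + 29177·67 = 1977531 (mod 2830169).

1977531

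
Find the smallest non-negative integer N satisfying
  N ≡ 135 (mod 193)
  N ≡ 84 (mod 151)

From N ≡ 135 (mod 193) write N = 135 + 193t. Substituting into N ≡ 84 (mod 151) gives 193t ≡ 100 (mod 151), and since 42⁻¹ ≡ 18 (mod 151), t ≡ 139. Hence N ≡ 135 + 193·139 = 26962 (mod 29143).

26962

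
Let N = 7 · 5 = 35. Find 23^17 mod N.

18

Mod 7: 23 ≡ 2; by Fermat, exponent reduces to 17 mod 6 = 5; 2^5 ≡ 4 (mod 7).
Mod 5: 23 ≡ 3; by Fermat, exponent reduces to 17 mod 4 = 1; 3^1 ≡ 3 (mod 5).
Combine by CRT: x ≡ 4 (mod 7), x ≡ 3 (mod 5) ⇒ x ≡ 18 (mod 35).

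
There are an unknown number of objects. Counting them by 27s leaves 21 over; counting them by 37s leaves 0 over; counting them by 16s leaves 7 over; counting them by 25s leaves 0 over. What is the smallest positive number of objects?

2775

From N ≡ 21 (mod 27) write N = 21 + 27t. Substituting into N ≡ 0 (mod 37) gives 27t ≡ 16 (mod 37), and since 27⁻¹ ≡ 11 (mod 37), t ≡ 28. Hence N ≡ 21 + 27·28 = 777 (mod 999).
From N ≡ 777 (mod 999) write N = 777 + 999t. Substituting into N ≡ 7 (mod 16) gives 999t ≡ 14 (mod 16), and since 7⁻¹ ≡ 7 (mod 16), t ≡ 2. Hence N ≡ 777 + 999·2 = 2775 (mod 15984).
From N ≡ 2775 (mod 15984) write N = 2775 + 15984t. Substituting into N ≡ 0 (mod 25) gives 15984t ≡ 0 (mod 25), and since 9⁻¹ ≡ 14 (mod 25), t ≡ 0. Hence N ≡ 2775 + 15984·0 = 2775 (mod 399600).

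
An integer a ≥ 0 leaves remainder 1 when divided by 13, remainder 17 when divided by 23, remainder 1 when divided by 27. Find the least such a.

6319

The moduli are pairwise coprime; N = 13·23·27 = 8073.
N/13 = 621; 621 ≡ 10 (mod 13); 10·4 ≡ 1, so inverse 4.
N/23 = 351; 351 ≡ 6 (mod 23); 6·4 ≡ 1, so inverse 4.
N/27 = 299; 299 ≡ 2 (mod 27); 2·14 ≡ 1, so inverse 14.
a ≡ 1·621·4 + 17·351·4 + 1·299·14 = 30538.
30538 mod 8073 = 6319.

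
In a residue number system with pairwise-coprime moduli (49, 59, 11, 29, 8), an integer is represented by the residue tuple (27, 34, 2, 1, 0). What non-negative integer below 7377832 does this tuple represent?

4198592

The moduli are pairwise coprime; N = 49·59·11·29·8 = 7377832.
N/49 = 150568; 150568 ≡ 40 (mod 49); 40·38 ≡ 1, so inverse 38.
N/59 = 125048; 125048 ≡ 27 (mod 59); 27·35 ≡ 1, so inverse 35.
N/11 = 670712; 670712 ≡ 9 (mod 11); 9·5 ≡ 1, so inverse 5.
N/29 = 254408; 254408 ≡ 20 (mod 29); 20·16 ≡ 1, so inverse 16.
N/8 = 922229; 922229 ≡ 5 (mod 8); 5·5 ≡ 1, so inverse 5.
x ≡ 27·150568·38 + 34·125048·35 + 2·670712·5 + 1·254408·16 + 0·922229·5 = 314067536.
314067536 mod 7377832 = 4198592.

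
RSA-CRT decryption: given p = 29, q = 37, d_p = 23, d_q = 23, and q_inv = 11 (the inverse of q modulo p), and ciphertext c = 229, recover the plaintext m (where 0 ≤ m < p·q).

m₁ = c^(d_p) mod p: c ≡ 26 (mod 29), and 26^23 mod 29 = 21.
m₂ = c^(d_q) mod q: c ≡ 7 (mod 37), and 7^23 mod 37 = 9.
h = q_inv·(m₁ − m₂) mod p = 11·(21 − 9) mod 29 = 16.
m = m₂ + h·q = 9 + 16·37 = 601.

601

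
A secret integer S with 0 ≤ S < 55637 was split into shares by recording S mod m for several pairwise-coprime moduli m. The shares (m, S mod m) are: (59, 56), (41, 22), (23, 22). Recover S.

From S ≡ 56 (mod 59) write S = 56 + 59t. Substituting into S ≡ 22 (mod 41) gives 59t ≡ 7 (mod 41), and since 18⁻¹ ≡ 16 (mod 41), t ≡ 30. Hence S ≡ 56 + 59·30 = 1826 (mod 2419).
From S ≡ 1826 (mod 2419) write S = 1826 + 2419t. Substituting into S ≡ 22 (mod 23) gives 2419t ≡ 13 (mod 23), and since 4⁻¹ ≡ 6 (mod 23), t ≡ 9. Hence S ≡ 1826 + 2419·9 = 23597 (mod 55637).

23597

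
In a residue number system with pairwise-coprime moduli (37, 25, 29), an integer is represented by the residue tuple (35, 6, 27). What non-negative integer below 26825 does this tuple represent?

22531

Combine the congruences pairwise.
From x ≡ 35 (mod 37) write x = 35 + 37t. Substituting into x ≡ 6 (mod 25) gives 37t ≡ 21 (mod 25), and since 12⁻¹ ≡ 23 (mod 25), t ≡ 8. Hence x ≡ 35 + 37·8 = 331 (mod 925).
From x ≡ 331 (mod 925) write x = 331 + 925t. Substituting into x ≡ 27 (mod 29) gives 925t ≡ 15 (mod 29), and since 26⁻¹ ≡ 19 (mod 29), t ≡ 24. Hence x ≡ 331 + 925·24 = 22531 (mod 26825).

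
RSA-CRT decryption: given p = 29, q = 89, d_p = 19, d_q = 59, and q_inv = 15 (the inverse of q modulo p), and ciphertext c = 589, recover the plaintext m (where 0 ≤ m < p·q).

m₁ = c^(d_p) mod p: c ≡ 9 (mod 29), and 9^19 mod 29 = 5.
m₂ = c^(d_q) mod q: c ≡ 55 (mod 89), and 55^59 mod 89 = 34.
h = q_inv·(m₁ − m₂) mod p = 15·(5 − 34) mod 29 = 0.
m = m₂ + h·q = 34 + 0·89 = 34.

34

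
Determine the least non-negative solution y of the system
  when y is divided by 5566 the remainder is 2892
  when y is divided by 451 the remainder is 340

8458

Combine the congruences pairwise.
gcd(5566, 451) = 11 and 11 | (340 − 2892), so the pair is consistent; merging gives y ≡ 8458 (mod 228206), where 228206 = lcm(5566, 451).
The solution is unique modulo lcm(5566, 451) = 228206.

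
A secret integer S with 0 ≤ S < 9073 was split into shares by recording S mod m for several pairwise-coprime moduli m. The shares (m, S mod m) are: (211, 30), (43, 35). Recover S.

6571

From S ≡ 30 (mod 211) write S = 30 + 211t. Substituting into S ≡ 35 (mod 43) gives 211t ≡ 5 (mod 43), and since 39⁻¹ ≡ 32 (mod 43), t ≡ 31. Hence S ≡ 30 + 211·31 = 6571 (mod 9073).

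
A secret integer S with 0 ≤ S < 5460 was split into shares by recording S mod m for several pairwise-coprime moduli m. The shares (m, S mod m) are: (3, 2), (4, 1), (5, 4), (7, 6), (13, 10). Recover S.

Combine the congruences pairwise.
From S ≡ 2 (mod 3) write S = 2 + 3t. Substituting into S ≡ 1 (mod 4) gives 3t ≡ 3 (mod 4), and since 3⁻¹ ≡ 3 (mod 4), t ≡ 1. Hence S ≡ 2 + 3·1 = 5 (mod 12).
From S ≡ 5 (mod 12) write S = 5 + 12t. Substituting into S ≡ 4 (mod 5) gives 12t ≡ 4 (mod 5), and since 2⁻¹ ≡ 3 (mod 5), t ≡ 2. Hence S ≡ 5 + 12·2 = 29 (mod 60).
From S ≡ 29 (mod 60) write S = 29 + 60t. Substituting into S ≡ 6 (mod 7) gives 60t ≡ 5 (mod 7), and since 4⁻¹ ≡ 2 (mod 7), t ≡ 3. Hence S ≡ 29 + 60·3 = 209 (mod 420).
From S ≡ 209 (mod 420) write S = 209 + 420t. Substituting into S ≡ 10 (mod 13) gives 420t ≡ 9 (mod 13), and since 4⁻¹ ≡ 10 (mod 13), t ≡ 12. Hence S ≡ 209 + 420·12 = 5249 (mod 5460).

5249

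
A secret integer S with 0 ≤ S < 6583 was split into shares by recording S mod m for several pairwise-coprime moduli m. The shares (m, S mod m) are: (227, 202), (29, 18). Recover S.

Combine the congruences pairwise.
From S ≡ 202 (mod 227) write S = 202 + 227t. Substituting into S ≡ 18 (mod 29) gives 227t ≡ 19 (mod 29), and since 24⁻¹ ≡ 23 (mod 29), t ≡ 2. Hence S ≡ 202 + 227·2 = 656 (mod 6583).

656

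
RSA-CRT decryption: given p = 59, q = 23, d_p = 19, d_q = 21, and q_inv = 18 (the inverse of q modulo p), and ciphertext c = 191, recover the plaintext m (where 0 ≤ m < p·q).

286

m₁ = c^(d_p) mod p: c ≡ 14 (mod 59), and 14^19 mod 59 = 50.
m₂ = c^(d_q) mod q: c ≡ 7 (mod 23), and 7^21 mod 23 = 10.
h = q_inv·(m₁ − m₂) mod p = 18·(50 − 10) mod 59 = 12.
m = m₂ + h·q = 10 + 12·23 = 286.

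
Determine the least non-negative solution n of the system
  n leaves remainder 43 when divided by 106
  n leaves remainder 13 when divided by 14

gcd(106, 14) = 2 and 2 | (13 − 43), so the pair is consistent; merging gives n ≡ 573 (mod 742), where 742 = lcm(106, 14).
The solution is unique modulo lcm(106, 14) = 742.

573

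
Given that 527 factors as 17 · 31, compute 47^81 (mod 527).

47

Mod 17: 47 ≡ 13; by Fermat, exponent reduces to 81 mod 16 = 1; 13^1 ≡ 13 (mod 17).
Mod 31: 47 ≡ 16; by Fermat, exponent reduces to 81 mod 30 = 21; 16^21 ≡ 16 (mod 31).
Combine by CRT: x ≡ 13 (mod 17), x ≡ 16 (mod 31) ⇒ x ≡ 47 (mod 527).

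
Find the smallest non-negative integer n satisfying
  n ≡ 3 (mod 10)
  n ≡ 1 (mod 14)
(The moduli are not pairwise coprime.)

gcd(10, 14) = 2 and 2 | (1 − 3), so the pair is consistent; merging gives n ≡ 43 (mod 70), where 70 = lcm(10, 14).
The solution is unique modulo lcm(10, 14) = 70.

43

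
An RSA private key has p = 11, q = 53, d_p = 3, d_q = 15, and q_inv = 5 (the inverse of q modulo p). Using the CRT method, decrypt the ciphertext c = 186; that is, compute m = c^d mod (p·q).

549

m₁ = c^(d_p) mod p: c ≡ 10 (mod 11), and 10^3 mod 11 = 10.
m₂ = c^(d_q) mod q: c ≡ 27 (mod 53), and 27^15 mod 53 = 19.
h = q_inv·(m₁ − m₂) mod p = 5·(10 − 19) mod 11 = 10.
m = m₂ + h·q = 19 + 10·53 = 549.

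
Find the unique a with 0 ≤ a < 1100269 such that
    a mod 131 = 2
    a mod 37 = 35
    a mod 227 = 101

783251

From a ≡ 2 (mod 131) write a = 2 + 131t. Substituting into a ≡ 35 (mod 37) gives 131t ≡ 33 (mod 37), and since 20⁻¹ ≡ 13 (mod 37), t ≡ 22. Hence a ≡ 2 + 131·22 = 2884 (mod 4847).
From a ≡ 2884 (mod 4847) write a = 2884 + 4847t. Substituting into a ≡ 101 (mod 227) gives 4847t ≡ 168 (mod 227), and since 80⁻¹ ≡ 105 (mod 227), t ≡ 161. Hence a ≡ 2884 + 4847·161 = 783251 (mod 1100269).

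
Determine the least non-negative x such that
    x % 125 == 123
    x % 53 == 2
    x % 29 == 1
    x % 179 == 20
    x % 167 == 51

From x ≡ 123 (mod 125) write x = 123 + 125t. Substituting into x ≡ 2 (mod 53) gives 125t ≡ 38 (mod 53), and since 19⁻¹ ≡ 14 (mod 53), t ≡ 2. Hence x ≡ 123 + 125·2 = 373 (mod 6625).
From x ≡ 373 (mod 6625) write x = 373 + 6625t. Substituting into x ≡ 1 (mod 29) gives 6625t ≡ 5 (mod 29), and since 13⁻¹ ≡ 9 (mod 29), t ≡ 16. Hence x ≡ 373 + 6625·16 = 106373 (mod 192125).
From x ≡ 106373 (mod 192125) write x = 106373 + 192125t. Substituting into x ≡ 20 (mod 179) gives 192125t ≡ 152 (mod 179), and since 58⁻¹ ≡ 71 (mod 179), t ≡ 52. Hence x ≡ 106373 + 192125·52 = 10096873 (mod 34390375).
From x ≡ 10096873 (mod 34390375) write x = 10096873 + 34390375t. Substituting into x ≡ 51 (mod 167) gives 34390375t ≡ 165 (mod 167), and since 65⁻¹ ≡ 18 (mod 167), t ≡ 131. Hence x ≡ 10096873 + 34390375·131 = 4515235998 (mod 5743192625).

4515235998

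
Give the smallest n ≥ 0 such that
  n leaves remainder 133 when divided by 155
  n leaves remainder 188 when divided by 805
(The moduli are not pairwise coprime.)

Combine the congruences pairwise.
gcd(155, 805) = 5 and 5 | (188 − 133), so the pair is consistent; merging gives n ≡ 19508 (mod 24955), where 24955 = lcm(155, 805).
The solution is unique modulo lcm(155, 805) = 24955.

19508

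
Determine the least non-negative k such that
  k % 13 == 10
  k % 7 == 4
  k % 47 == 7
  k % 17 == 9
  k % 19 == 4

866499

The moduli are pairwise coprime; N = 13·7·47·17·19 = 1381471.
N/13 = 106267; 106267 ≡ 5 (mod 13); 5·8 ≡ 1, so inverse 8.
N/7 = 197353; 197353 ≡ 2 (mod 7); 2·4 ≡ 1, so inverse 4.
N/47 = 29393; 29393 ≡ 18 (mod 47); 18·34 ≡ 1, so inverse 34.
N/17 = 81263; 81263 ≡ 3 (mod 17); 3·6 ≡ 1, so inverse 6.
N/19 = 72709; 72709 ≡ 15 (mod 19); 15·14 ≡ 1, so inverse 14.
k ≡ 10·106267·8 + 4·197353·4 + 7·29393·34 + 9·81263·6 + 4·72709·14 = 27114448.
27114448 mod 1381471 = 866499.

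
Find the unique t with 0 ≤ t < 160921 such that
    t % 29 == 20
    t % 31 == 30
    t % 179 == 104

The moduli are pairwise coprime; N = 29·31·179 = 160921.
N/29 = 5549; 5549 ≡ 10 (mod 29); 10·3 ≡ 1, so inverse 3.
N/31 = 5191; 5191 ≡ 14 (mod 31); 14·20 ≡ 1, so inverse 20.
N/179 = 899; 899 ≡ 4 (mod 179); 4·45 ≡ 1, so inverse 45.
t ≡ 20·5549·3 + 30·5191·20 + 104·899·45 = 7654860.
7654860 mod 160921 = 91573.

91573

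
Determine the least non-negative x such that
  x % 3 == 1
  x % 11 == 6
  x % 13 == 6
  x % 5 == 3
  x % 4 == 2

6298

Combine the congruences pairwise.
From x ≡ 1 (mod 3) write x = 1 + 3t. Substituting into x ≡ 6 (mod 11) gives 3t ≡ 5 (mod 11), and since 3⁻¹ ≡ 4 (mod 11), t ≡ 9. Hence x ≡ 1 + 3·9 = 28 (mod 33).
From x ≡ 28 (mod 33) write x = 28 + 33t. Substituting into x ≡ 6 (mod 13) gives 33t ≡ 4 (mod 13), and since 7⁻¹ ≡ 2 (mod 13), t ≡ 8. Hence x ≡ 28 + 33·8 = 292 (mod 429).
From x ≡ 292 (mod 429) write x = 292 + 429t. Substituting into x ≡ 3 (mod 5) gives 429t ≡ 1 (mod 5), and since 4⁻¹ ≡ 4 (mod 5), t ≡ 4. Hence x ≡ 292 + 429·4 = 2008 (mod 2145).
From x ≡ 2008 (mod 2145) write x = 2008 + 2145t. Substituting into x ≡ 2 (mod 4) gives 2145t ≡ 2 (mod 4), and since 1⁻¹ ≡ 1 (mod 4), t ≡ 2. Hence x ≡ 2008 + 2145·2 = 6298 (mod 8580).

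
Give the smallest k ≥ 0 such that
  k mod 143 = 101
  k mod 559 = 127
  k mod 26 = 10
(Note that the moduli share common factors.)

7394

gcd(143, 559) = 13 and 13 | (127 − 101), so the pair is consistent; merging gives k ≡ 1245 (mod 6149), where 6149 = lcm(143, 559).
gcd(6149, 26) = 13 and 13 | (10 − 1245), so the pair is consistent; merging gives k ≡ 7394 (mod 12298), where 12298 = lcm(6149, 26).
The solution is unique modulo lcm(143, 559, 26) = 12298.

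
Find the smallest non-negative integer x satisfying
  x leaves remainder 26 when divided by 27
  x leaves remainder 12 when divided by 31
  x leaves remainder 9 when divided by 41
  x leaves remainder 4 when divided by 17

From x ≡ 26 (mod 27) write x = 26 + 27t. Substituting into x ≡ 12 (mod 31) gives 27t ≡ 17 (mod 31), and since 27⁻¹ ≡ 23 (mod 31), t ≡ 19. Hence x ≡ 26 + 27·19 = 539 (mod 837).
From x ≡ 539 (mod 837) write x = 539 + 837t. Substituting into x ≡ 9 (mod 41) gives 837t ≡ 3 (mod 41), and since 17⁻¹ ≡ 29 (mod 41), t ≡ 5. Hence x ≡ 539 + 837·5 = 4724 (mod 34317).
From x ≡ 4724 (mod 34317) write x = 4724 + 34317t. Substituting into x ≡ 4 (mod 17) gives 34317t ≡ 6 (mod 17), and since 11⁻¹ ≡ 14 (mod 17), t ≡ 16. Hence x ≡ 4724 + 34317·16 = 553796 (mod 583389).

553796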